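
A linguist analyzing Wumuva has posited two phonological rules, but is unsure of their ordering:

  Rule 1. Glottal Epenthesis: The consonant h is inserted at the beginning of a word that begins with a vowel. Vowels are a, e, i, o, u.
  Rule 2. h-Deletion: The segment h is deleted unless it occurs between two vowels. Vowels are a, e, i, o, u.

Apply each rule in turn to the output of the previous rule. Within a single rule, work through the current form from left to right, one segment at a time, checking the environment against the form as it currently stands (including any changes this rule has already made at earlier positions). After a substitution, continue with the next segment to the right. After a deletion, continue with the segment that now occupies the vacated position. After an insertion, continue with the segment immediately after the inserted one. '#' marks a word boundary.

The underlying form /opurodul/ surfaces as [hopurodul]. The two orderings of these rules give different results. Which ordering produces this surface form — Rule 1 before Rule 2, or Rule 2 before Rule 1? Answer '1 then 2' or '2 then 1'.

2 then 1

Order 1 then 2:
  1 Glottal Epenthesis: [opurodul] → [hopurodul]
  2 h-Deletion: [hopurodul] → [opurodul]
  result: [opurodul]
Order 2 then 1:
  2 h-Deletion: no change — [opurodul]
  1 Glottal Epenthesis: [opurodul] → [hopurodul]
  result: [hopurodul]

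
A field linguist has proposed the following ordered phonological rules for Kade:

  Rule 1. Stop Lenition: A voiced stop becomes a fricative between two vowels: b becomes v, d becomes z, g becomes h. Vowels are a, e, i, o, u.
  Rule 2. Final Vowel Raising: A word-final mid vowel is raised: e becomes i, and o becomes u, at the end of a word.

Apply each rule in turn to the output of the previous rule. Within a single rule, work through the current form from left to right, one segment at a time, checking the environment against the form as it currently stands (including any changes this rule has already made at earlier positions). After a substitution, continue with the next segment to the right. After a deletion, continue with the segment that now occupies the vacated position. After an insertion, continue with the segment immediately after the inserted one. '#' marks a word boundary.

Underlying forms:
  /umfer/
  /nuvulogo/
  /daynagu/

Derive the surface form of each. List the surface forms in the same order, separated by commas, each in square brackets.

[umfer], [nuvulohu], [daynahu]

/umfer/:
  Rule 1 Stop Lenition: no change — [umfer]
  Rule 2 Final Vowel Raising: no change — [umfer]
/nuvulogo/:
  Rule 1 Stop Lenition: [nuvulogo] → [nuvuloho]
  Rule 2 Final Vowel Raising: [nuvuloho] → [nuvulohu]
/daynagu/:
  Rule 1 Stop Lenition: [daynagu] → [daynahu]
  Rule 2 Final Vowel Raising: no change — [daynahu]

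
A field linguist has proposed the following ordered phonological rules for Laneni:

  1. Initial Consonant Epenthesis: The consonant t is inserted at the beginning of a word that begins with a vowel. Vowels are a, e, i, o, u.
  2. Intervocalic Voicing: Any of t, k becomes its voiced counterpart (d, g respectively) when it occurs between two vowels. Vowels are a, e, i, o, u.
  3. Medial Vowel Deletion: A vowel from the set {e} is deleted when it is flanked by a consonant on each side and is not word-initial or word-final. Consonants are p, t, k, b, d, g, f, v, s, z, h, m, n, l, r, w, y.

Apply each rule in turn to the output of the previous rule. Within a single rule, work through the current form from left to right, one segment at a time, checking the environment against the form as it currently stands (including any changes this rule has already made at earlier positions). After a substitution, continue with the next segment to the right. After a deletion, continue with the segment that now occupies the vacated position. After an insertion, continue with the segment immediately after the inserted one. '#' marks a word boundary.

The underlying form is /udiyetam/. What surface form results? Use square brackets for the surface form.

1 Initial Consonant Epenthesis: [udiyetam] → [tudiyetam]
2 Intervocalic Voicing: [tudiyetam] → [tudiyedam]
3 Medial Vowel Deletion: [tudiyedam] → [tudiydam]

[tudiydam]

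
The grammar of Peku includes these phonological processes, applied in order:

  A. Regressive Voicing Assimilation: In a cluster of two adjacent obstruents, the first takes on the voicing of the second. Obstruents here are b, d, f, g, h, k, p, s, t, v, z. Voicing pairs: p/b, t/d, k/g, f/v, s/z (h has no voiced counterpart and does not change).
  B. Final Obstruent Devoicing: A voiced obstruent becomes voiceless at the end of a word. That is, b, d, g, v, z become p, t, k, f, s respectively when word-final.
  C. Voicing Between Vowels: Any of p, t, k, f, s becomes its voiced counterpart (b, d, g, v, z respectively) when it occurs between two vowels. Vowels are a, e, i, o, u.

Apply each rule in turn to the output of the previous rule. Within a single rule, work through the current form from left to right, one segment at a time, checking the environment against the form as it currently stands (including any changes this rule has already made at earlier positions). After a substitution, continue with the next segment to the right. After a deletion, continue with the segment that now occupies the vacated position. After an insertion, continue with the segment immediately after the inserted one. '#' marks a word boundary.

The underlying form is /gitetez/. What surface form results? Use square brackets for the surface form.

A Regressive Voicing Assimilation: no change — [gitetez]
B Final Obstruent Devoicing: [gitetez] → [gitetes]
C Voicing Between Vowels: [gitetes] → [gidedes]

[gidedes]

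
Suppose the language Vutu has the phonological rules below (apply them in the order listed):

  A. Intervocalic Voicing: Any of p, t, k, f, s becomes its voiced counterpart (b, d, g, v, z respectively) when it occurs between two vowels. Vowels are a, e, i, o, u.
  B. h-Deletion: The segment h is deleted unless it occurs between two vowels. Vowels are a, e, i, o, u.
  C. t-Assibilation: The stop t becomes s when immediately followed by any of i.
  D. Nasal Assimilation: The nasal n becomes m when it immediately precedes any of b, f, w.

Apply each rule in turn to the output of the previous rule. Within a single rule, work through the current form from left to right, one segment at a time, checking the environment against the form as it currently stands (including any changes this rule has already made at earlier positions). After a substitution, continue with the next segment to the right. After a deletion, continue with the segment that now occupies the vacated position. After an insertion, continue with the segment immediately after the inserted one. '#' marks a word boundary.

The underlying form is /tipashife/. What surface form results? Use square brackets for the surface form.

A Intervocalic Voicing: [tipashife] → [tibashive]
B h-Deletion: [tibashive] → [tibasive]
C t-Assibilation: [tibasive] → [sibasive]
D Nasal Assimilation: no change — [sibasive]

[sibasive]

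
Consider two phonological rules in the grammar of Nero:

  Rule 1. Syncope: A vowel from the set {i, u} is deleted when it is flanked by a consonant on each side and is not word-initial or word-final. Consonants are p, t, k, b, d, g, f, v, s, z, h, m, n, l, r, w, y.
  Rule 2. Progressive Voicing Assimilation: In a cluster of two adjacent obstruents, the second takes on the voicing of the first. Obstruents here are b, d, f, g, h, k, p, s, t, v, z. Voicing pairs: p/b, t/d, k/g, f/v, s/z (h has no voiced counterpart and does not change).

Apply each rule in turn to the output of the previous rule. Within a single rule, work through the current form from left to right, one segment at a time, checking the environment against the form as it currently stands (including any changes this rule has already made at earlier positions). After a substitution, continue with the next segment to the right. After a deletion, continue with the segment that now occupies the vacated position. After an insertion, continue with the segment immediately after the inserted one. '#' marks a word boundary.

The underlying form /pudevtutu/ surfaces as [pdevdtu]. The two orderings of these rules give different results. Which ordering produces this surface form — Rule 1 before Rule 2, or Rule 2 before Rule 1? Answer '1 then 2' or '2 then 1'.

2 then 1

Order 1 then 2:
  1 Syncope: [pudevtutu] → [pdevttu]
  2 Progressive Voicing Assimilation: [pdevttu] → [ptevddu]
  result: [ptevddu]
Order 2 then 1:
  2 Progressive Voicing Assimilation: [pudevtutu] → [pudevdutu]
  1 Syncope: [pudevdutu] → [pdevdtu]
  result: [pdevdtu]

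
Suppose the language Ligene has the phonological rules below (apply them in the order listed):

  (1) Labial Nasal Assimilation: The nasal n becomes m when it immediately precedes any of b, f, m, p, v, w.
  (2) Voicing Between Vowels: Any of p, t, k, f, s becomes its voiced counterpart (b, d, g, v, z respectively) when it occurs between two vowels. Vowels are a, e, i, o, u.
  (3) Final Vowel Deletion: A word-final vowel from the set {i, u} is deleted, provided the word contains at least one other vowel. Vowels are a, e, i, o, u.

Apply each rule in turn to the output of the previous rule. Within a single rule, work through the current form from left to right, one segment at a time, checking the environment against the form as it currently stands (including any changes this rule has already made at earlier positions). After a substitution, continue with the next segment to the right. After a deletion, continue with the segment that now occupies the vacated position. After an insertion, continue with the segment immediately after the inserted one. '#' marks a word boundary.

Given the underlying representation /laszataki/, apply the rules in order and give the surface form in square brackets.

(1) Labial Nasal Assimilation: no change — [laszataki]
(2) Voicing Between Vowels: [laszataki] → [laszadagi]
(3) Final Vowel Deletion: [laszadagi] → [laszadag]

[laszadag]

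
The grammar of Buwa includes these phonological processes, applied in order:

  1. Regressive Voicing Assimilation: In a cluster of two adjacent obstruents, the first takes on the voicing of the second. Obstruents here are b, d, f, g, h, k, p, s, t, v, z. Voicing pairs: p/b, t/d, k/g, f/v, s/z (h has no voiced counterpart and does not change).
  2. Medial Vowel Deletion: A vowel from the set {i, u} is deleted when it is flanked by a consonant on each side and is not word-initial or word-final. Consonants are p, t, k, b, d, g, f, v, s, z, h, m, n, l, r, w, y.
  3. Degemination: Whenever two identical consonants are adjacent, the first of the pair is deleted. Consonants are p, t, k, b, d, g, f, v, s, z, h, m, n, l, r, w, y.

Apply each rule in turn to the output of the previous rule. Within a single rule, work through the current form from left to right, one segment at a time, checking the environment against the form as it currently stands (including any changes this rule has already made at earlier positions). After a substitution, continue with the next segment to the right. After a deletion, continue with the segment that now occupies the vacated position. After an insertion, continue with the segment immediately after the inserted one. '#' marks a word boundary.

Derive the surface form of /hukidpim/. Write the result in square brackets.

[hktpm]

1 Regressive Voicing Assimilation: [hukidpim] → [hukitpim]
2 Medial Vowel Deletion: [hukitpim] → [hktpm]
3 Degemination: no change — [hktpm]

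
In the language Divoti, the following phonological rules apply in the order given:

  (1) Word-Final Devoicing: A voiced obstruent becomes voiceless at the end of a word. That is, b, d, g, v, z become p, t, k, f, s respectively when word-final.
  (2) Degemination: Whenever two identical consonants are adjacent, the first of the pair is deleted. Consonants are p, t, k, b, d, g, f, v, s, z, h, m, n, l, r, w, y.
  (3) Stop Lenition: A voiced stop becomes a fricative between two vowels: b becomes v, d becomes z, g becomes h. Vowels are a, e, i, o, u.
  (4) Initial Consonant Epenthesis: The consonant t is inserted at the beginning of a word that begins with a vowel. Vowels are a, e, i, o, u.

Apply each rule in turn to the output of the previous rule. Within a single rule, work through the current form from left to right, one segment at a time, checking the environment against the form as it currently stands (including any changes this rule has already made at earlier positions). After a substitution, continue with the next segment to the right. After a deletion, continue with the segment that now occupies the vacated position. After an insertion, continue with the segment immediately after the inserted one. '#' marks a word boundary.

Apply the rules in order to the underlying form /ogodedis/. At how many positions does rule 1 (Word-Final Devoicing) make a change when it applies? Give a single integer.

0

(1) Word-Final Devoicing: no change — [ogodedis]
(2) Degemination: no change — [ogodedis]
(3) Stop Lenition: [ogodedis] → [ohozezis]
(4) Initial Consonant Epenthesis: [ohozezis] → [tohozezis]
Rule 1 changed 0 position(s).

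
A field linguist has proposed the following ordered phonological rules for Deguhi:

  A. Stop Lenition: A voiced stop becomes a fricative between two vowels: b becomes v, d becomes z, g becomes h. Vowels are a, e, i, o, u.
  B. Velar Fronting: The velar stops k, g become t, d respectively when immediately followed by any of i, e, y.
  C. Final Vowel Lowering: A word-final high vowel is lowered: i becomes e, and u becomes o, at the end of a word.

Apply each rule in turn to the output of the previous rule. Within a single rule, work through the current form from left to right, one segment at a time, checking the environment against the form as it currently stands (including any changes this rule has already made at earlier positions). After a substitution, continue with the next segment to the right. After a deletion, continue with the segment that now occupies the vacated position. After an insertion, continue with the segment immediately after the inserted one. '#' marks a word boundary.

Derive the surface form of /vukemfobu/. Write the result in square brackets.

A Stop Lenition: [vukemfobu] → [vukemfovu]
B Velar Fronting: [vukemfovu] → [vutemfovu]
C Final Vowel Lowering: [vutemfovu] → [vutemfovo]

[vutemfovo]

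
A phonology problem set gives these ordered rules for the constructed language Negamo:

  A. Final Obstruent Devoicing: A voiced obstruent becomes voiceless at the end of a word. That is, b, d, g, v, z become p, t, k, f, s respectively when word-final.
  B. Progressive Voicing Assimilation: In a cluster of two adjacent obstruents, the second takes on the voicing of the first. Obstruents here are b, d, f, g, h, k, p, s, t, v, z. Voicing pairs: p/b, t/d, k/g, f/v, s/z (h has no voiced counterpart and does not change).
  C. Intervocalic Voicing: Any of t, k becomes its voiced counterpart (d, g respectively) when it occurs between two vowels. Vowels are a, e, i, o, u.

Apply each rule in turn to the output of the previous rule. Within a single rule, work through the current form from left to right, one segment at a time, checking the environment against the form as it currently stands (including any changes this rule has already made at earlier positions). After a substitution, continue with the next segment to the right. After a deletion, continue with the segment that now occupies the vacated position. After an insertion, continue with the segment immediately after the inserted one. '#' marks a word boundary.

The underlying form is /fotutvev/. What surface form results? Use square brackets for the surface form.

[fodutfef]

A Final Obstruent Devoicing: [fotutvev] → [fotutvef]
B Progressive Voicing Assimilation: [fotutvef] → [fotutfef]
C Intervocalic Voicing: [fotutfef] → [fodutfef]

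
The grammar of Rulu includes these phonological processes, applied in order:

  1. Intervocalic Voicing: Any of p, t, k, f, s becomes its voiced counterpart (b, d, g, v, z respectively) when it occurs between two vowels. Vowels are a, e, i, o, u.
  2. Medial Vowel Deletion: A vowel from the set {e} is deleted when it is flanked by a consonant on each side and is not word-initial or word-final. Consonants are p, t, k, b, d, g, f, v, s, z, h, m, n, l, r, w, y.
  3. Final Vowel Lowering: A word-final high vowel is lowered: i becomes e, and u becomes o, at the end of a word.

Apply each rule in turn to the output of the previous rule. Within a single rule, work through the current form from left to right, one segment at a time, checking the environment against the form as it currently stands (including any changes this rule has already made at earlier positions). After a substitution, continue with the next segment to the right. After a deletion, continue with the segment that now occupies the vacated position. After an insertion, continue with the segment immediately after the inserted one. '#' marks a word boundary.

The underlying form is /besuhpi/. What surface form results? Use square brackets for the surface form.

1 Intervocalic Voicing: [besuhpi] → [bezuhpi]
2 Medial Vowel Deletion: [bezuhpi] → [bzuhpi]
3 Final Vowel Lowering: [bzuhpi] → [bzuhpe]

[bzuhpe]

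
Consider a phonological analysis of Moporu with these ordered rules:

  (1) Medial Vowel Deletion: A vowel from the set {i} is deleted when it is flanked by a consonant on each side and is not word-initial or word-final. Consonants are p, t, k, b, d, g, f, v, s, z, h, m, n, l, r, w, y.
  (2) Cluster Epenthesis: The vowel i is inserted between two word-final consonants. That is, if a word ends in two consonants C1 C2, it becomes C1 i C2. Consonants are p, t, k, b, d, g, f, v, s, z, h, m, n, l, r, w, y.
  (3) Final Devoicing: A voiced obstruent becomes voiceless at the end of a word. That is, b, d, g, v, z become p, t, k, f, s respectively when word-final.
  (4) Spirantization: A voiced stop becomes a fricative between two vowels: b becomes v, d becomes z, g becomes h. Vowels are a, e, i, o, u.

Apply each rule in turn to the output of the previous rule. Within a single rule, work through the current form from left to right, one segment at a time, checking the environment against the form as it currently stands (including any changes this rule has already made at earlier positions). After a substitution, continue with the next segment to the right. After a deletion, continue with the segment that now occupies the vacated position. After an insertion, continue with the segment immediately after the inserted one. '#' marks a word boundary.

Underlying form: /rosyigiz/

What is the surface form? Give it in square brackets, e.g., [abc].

[rosygis]

(1) Medial Vowel Deletion: [rosyigiz] → [rosygz]
(2) Cluster Epenthesis: [rosygz] → [rosygiz]
(3) Final Devoicing: [rosygiz] → [rosygis]
(4) Spirantization: no change — [rosygis]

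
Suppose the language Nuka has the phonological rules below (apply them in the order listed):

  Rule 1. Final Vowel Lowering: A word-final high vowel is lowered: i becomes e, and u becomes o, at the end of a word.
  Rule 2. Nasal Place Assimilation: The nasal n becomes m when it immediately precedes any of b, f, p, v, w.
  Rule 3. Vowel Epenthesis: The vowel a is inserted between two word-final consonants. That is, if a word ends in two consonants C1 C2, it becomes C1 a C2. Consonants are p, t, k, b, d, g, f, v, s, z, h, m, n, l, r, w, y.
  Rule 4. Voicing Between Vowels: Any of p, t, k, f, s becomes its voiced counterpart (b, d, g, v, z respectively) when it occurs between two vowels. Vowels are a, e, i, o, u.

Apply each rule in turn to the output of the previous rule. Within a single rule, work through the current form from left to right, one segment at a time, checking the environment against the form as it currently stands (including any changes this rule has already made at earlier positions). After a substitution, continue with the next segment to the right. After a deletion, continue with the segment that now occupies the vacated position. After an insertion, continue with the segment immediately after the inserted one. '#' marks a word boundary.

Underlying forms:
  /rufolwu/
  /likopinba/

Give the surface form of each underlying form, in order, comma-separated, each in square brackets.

[ruvolwo], [ligobimba]

/rufolwu/:
  Rule 1 Final Vowel Lowering: [rufolwu] → [rufolwo]
  Rule 2 Nasal Place Assimilation: no change — [rufolwo]
  Rule 3 Vowel Epenthesis: no change — [rufolwo]
  Rule 4 Voicing Between Vowels: [rufolwo] → [ruvolwo]
/likopinba/:
  Rule 1 Final Vowel Lowering: no change — [likopinba]
  Rule 2 Nasal Place Assimilation: [likopinba] → [likopimba]
  Rule 3 Vowel Epenthesis: no change — [likopimba]
  Rule 4 Voicing Between Vowels: [likopimba] → [ligobimba]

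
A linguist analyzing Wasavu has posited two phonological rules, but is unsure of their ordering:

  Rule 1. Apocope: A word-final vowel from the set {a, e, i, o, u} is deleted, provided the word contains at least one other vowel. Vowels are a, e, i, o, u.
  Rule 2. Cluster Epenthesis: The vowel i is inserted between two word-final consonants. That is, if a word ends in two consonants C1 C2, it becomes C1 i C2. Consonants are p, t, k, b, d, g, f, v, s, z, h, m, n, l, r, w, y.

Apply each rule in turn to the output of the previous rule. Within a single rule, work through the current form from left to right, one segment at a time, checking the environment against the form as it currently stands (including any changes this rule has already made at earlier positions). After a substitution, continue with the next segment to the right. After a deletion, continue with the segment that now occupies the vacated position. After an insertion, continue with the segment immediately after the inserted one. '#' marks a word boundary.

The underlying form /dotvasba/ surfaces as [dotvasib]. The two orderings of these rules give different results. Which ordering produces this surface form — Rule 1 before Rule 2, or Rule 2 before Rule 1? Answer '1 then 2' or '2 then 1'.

1 then 2

Order 1 then 2:
  1 Apocope: [dotvasba] → [dotvasb]
  2 Cluster Epenthesis: [dotvasb] → [dotvasib]
  result: [dotvasib]
Order 2 then 1:
  2 Cluster Epenthesis: no change — [dotvasba]
  1 Apocope: [dotvasba] → [dotvasb]
  result: [dotvasb]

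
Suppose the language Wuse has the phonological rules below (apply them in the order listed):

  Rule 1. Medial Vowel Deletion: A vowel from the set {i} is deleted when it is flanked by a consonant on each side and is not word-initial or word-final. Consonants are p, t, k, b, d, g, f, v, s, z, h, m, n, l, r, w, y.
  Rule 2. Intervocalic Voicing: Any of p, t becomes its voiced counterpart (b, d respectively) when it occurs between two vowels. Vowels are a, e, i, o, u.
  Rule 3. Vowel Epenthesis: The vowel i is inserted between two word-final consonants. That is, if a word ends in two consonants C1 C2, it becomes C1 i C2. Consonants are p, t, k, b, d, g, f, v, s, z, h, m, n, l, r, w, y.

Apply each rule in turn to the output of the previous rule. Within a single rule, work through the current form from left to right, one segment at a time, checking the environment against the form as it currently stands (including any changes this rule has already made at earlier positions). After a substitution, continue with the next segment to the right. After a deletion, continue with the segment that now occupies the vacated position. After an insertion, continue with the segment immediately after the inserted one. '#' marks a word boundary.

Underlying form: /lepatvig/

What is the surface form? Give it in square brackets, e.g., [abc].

Rule 1 Medial Vowel Deletion: [lepatvig] → [lepatvg]
Rule 2 Intervocalic Voicing: [lepatvg] → [lebatvg]
Rule 3 Vowel Epenthesis: [lebatvg] → [lebatvig]

[lebatvig]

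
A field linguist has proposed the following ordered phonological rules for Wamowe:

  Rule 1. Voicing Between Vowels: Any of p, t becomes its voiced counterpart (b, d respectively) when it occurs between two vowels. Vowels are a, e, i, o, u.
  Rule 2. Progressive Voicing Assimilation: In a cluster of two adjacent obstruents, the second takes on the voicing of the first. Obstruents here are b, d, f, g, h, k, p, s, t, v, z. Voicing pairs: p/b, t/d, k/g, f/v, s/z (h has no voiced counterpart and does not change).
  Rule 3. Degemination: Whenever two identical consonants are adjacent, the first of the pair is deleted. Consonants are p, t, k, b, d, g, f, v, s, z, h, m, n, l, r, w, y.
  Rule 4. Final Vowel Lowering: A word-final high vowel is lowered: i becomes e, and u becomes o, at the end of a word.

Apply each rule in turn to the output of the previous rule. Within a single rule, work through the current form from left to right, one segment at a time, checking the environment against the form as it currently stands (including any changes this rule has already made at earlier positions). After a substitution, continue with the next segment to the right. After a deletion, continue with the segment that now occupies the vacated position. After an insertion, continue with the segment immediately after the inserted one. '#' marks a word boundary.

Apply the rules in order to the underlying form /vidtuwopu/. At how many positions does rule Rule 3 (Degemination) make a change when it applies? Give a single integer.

1

Rule 1 Voicing Between Vowels: [vidtuwopu] → [vidtuwobu]
Rule 2 Progressive Voicing Assimilation: [vidtuwobu] → [vidduwobu]
Rule 3 Degemination: [vidduwobu] → [viduwobu]
Rule 4 Final Vowel Lowering: [viduwobu] → [viduwobo]
Rule Rule 3 changed 1 position(s).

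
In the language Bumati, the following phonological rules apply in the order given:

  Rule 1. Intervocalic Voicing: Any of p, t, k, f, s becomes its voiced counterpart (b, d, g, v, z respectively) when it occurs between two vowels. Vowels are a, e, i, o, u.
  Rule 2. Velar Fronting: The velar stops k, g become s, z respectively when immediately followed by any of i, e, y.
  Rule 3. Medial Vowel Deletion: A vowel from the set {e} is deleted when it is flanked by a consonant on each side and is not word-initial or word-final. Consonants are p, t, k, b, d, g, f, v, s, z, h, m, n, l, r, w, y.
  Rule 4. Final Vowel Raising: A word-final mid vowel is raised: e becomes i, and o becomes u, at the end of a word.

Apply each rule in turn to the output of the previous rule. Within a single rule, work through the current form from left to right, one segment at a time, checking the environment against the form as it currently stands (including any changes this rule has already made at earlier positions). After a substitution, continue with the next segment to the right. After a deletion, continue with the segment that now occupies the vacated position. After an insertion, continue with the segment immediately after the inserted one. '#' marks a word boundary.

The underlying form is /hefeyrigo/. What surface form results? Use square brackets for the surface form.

Rule 1 Intervocalic Voicing: [hefeyrigo] → [heveyrigo]
Rule 2 Velar Fronting: no change — [heveyrigo]
Rule 3 Medial Vowel Deletion: [heveyrigo] → [hvyrigo]
Rule 4 Final Vowel Raising: [hvyrigo] → [hvyrigu]

[hvyrigu]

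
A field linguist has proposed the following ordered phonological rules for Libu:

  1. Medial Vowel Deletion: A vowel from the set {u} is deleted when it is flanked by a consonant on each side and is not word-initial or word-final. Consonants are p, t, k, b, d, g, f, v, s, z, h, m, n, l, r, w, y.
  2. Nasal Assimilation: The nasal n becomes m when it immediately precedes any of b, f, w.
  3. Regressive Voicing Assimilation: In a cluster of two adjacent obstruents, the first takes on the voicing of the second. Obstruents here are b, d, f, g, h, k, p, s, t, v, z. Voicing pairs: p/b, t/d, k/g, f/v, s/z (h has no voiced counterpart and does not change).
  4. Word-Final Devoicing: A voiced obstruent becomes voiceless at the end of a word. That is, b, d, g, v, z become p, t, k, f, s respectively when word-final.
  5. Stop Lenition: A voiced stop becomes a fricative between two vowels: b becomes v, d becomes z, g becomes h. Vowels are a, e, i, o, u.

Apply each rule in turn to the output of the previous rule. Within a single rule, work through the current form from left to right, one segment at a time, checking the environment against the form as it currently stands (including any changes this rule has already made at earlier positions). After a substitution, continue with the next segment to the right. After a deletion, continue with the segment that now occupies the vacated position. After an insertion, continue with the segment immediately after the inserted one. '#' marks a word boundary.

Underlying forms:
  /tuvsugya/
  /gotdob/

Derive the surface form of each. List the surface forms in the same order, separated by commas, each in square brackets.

/tuvsugya/:
  1 Medial Vowel Deletion: [tuvsugya] → [tvsgya]
  2 Nasal Assimilation: no change — [tvsgya]
  3 Regressive Voicing Assimilation: [tvsgya] → [dfzgya]
  4 Word-Final Devoicing: no change — [dfzgya]
  5 Stop Lenition: no change — [dfzgya]
/gotdob/:
  1 Medial Vowel Deletion: no change — [gotdob]
  2 Nasal Assimilation: no change — [gotdob]
  3 Regressive Voicing Assimilation: [gotdob] → [goddob]
  4 Word-Final Devoicing: [goddob] → [goddop]
  5 Stop Lenition: no change — [goddop]

[dfzgya], [goddop]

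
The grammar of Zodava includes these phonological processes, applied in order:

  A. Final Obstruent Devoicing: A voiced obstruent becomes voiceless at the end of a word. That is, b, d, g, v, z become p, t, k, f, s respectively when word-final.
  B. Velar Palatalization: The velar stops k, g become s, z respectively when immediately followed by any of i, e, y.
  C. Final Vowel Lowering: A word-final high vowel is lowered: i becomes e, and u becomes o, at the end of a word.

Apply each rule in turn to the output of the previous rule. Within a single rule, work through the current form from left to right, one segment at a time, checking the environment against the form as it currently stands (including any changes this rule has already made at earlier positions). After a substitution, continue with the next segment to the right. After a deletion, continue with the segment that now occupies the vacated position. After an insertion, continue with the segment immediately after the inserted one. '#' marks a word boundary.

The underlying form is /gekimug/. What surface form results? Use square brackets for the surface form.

[zesimuk]

A Final Obstruent Devoicing: [gekimug] → [gekimuk]
B Velar Palatalization: [gekimuk] → [zesimuk]
C Final Vowel Lowering: no change — [zesimuk]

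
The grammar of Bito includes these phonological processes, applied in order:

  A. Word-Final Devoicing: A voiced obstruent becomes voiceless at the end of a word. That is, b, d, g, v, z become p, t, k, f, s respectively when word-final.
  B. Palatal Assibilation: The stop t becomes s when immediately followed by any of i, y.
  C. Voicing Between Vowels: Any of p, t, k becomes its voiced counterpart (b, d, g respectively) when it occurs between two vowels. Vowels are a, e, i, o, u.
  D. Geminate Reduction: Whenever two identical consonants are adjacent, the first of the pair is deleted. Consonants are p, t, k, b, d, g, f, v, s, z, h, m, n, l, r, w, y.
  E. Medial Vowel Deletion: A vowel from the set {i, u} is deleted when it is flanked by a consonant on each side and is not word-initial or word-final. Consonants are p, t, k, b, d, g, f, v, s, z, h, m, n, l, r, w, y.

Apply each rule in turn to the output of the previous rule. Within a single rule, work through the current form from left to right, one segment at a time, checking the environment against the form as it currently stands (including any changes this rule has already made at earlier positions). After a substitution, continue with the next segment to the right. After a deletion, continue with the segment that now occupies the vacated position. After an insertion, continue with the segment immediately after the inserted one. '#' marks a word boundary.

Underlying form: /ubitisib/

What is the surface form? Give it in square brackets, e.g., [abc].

A Word-Final Devoicing: [ubitisib] → [ubitisip]
B Palatal Assibilation: [ubitisip] → [ubisisip]
C Voicing Between Vowels: no change — [ubisisip]
D Geminate Reduction: no change — [ubisisip]
E Medial Vowel Deletion: [ubisisip] → [ubssp]

[ubssp]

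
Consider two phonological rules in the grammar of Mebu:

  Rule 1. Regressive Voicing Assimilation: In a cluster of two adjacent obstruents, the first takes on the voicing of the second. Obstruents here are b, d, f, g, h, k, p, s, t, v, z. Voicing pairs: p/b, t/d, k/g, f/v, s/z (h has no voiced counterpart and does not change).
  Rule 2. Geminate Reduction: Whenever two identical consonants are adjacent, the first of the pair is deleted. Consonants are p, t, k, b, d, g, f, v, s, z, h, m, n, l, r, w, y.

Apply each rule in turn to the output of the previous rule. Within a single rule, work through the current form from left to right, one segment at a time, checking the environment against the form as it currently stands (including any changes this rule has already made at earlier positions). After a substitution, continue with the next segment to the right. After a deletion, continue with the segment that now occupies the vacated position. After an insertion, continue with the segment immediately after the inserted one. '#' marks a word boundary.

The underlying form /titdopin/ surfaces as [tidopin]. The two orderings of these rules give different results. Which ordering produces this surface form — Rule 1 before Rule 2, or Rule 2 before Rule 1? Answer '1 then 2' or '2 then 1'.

Order 1 then 2:
  1 Regressive Voicing Assimilation: [titdopin] → [tiddopin]
  2 Geminate Reduction: [tiddopin] → [tidopin]
  result: [tidopin]
Order 2 then 1:
  2 Geminate Reduction: no change — [titdopin]
  1 Regressive Voicing Assimilation: [titdopin] → [tiddopin]
  result: [tiddopin]

1 then 2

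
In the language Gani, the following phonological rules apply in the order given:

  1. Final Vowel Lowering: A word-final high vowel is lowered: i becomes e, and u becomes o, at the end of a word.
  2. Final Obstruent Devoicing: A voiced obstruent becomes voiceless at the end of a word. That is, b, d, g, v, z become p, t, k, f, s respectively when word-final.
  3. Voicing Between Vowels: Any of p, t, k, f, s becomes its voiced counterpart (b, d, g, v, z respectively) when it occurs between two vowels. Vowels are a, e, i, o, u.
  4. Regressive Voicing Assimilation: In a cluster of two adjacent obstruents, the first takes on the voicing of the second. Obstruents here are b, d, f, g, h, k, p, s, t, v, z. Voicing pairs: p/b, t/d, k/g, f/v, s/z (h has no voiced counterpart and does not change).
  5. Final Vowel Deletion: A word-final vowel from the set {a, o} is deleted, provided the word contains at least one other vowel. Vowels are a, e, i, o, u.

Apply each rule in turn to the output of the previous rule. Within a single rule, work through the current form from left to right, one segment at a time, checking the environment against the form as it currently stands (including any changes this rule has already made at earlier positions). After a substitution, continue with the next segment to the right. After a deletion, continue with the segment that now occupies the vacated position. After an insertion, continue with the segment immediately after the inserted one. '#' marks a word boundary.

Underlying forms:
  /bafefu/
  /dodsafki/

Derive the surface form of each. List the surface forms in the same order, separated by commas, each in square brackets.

/bafefu/:
  1 Final Vowel Lowering: [bafefu] → [bafefo]
  2 Final Obstruent Devoicing: no change — [bafefo]
  3 Voicing Between Vowels: [bafefo] → [bavevo]
  4 Regressive Voicing Assimilation: no change — [bavevo]
  5 Final Vowel Deletion: [bavevo] → [bavev]
/dodsafki/:
  1 Final Vowel Lowering: [dodsafki] → [dodsafke]
  2 Final Obstruent Devoicing: no change — [dodsafke]
  3 Voicing Between Vowels: no change — [dodsafke]
  4 Regressive Voicing Assimilation: [dodsafke] → [dotsafke]
  5 Final Vowel Deletion: no change — [dotsafke]

[bavev], [dotsafke]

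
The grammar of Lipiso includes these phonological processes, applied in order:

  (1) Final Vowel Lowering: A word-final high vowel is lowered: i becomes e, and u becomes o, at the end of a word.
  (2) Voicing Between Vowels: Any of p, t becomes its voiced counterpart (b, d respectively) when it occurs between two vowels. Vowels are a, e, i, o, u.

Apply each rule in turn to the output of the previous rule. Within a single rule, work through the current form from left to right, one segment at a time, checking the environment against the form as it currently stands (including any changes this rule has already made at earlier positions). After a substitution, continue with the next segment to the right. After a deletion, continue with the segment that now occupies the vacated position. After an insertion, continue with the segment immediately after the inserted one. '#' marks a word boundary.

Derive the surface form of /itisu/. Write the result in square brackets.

(1) Final Vowel Lowering: [itisu] → [itiso]
(2) Voicing Between Vowels: [itiso] → [idiso]

[idiso]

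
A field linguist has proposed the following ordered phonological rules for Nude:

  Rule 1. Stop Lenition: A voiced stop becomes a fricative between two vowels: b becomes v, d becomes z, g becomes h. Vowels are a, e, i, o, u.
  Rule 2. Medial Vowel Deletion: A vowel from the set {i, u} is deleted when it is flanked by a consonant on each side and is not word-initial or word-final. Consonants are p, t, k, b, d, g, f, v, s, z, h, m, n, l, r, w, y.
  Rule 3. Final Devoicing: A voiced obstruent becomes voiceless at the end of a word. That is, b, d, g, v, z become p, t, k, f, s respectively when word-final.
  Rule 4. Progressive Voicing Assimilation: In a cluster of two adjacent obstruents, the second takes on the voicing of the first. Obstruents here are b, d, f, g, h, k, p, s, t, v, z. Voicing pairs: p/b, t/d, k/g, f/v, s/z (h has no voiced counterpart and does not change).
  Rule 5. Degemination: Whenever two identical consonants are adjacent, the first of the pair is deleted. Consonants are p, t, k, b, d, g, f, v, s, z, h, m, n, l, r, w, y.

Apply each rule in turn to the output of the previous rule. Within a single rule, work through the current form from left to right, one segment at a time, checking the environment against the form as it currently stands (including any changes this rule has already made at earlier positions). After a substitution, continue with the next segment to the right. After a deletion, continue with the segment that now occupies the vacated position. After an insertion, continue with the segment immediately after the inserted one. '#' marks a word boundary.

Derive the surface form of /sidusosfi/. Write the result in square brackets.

Rule 1 Stop Lenition: [sidusosfi] → [sizusosfi]
Rule 2 Medial Vowel Deletion: [sizusosfi] → [szsosfi]
Rule 3 Final Devoicing: no change — [szsosfi]
Rule 4 Progressive Voicing Assimilation: [szsosfi] → [sssosfi]
Rule 5 Degemination: [sssosfi] → [sosfi]

[sosfi]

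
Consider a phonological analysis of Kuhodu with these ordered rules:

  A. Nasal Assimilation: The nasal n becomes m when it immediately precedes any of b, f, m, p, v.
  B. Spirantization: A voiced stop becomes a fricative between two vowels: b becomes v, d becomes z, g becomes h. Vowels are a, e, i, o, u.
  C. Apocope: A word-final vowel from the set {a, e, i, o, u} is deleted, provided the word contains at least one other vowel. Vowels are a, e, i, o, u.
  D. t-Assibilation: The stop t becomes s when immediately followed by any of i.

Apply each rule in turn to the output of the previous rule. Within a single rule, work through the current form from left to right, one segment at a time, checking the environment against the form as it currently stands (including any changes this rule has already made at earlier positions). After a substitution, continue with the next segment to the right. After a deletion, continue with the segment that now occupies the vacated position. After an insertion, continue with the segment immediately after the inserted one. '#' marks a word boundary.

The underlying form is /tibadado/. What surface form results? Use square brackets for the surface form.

[sivazaz]

A Nasal Assimilation: no change — [tibadado]
B Spirantization: [tibadado] → [tivazazo]
C Apocope: [tivazazo] → [tivazaz]
D t-Assibilation: [tivazaz] → [sivazaz]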